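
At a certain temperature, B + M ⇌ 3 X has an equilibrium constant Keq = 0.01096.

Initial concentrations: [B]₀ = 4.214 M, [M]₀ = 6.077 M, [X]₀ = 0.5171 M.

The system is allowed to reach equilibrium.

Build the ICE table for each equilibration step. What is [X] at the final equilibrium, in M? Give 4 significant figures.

Q₀ = 0.005399 vs Keq = 0.01096 ⇒ Q<K, forward
Step 1:
                  B         M         X
  init        4.214     6.077    0.5171
  Δ        -0.04457  -0.04457    0.1337
  eq          4.169     6.032    0.6508
  solve Keq expr → x = 0.04457; check Q = 0.01096

[X]_eq = 0.6508 M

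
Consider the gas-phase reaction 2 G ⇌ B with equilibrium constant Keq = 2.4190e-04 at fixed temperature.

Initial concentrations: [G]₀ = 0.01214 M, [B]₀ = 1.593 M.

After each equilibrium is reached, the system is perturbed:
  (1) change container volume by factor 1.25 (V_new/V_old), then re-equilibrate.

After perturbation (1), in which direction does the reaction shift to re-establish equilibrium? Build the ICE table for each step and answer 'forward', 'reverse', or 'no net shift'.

Q₀ = 1.0809e+04 vs Keq = 2.4190e-04 ⇒ Q>K, reverse
Step 1:
                  G         B
  init      0.01214     1.593
  Δ           3.181    -1.591
  eq          3.193  0.002467
  solve Keq expr → x = -1.591; check Q = 2.4190e-04
Then change container volume by factor 1.25 (V_new/V_old).
Step 2:
                  G         B
  init        2.555  0.001973
  Δ       7.8735e-04 -3.9367e-04
  eq          2.555   0.00158
  solve Keq expr → x = -3.9367e-04; check Q = 2.4190e-04

Direction: reverse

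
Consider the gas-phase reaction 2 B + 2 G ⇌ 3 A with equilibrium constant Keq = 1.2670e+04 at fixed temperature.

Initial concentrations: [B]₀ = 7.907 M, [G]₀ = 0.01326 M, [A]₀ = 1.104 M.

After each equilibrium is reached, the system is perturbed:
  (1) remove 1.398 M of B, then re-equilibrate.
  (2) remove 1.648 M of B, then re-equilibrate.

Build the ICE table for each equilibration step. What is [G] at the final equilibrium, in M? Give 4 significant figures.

[G]_eq = 0.002173 M

Q₀ = 122.4 vs Keq = 1.2670e+04 ⇒ Q<K, forward
Step 1:
                    B           G           A
  I             7.907     0.01326       1.104
  C          -0.01192    -0.01192     0.01788
  E             7.895    0.001337       1.122
  solve Keq expr → x = 0.005961; check Q = 1.2670e+04
Then remove 1.398 M of B.
Step 2:
                    B           G           A
  I             6.497    0.001337       1.122
  C        2.8671e-04  2.8671e-04 -4.3007e-04
  E             6.497    0.001624       1.121
  solve Keq expr → x = -1.4336e-04; check Q = 1.2670e+04
Then remove 1.648 M of B.
Step 3:
                    B           G           A
  I             4.849    0.001624       1.121
  C        5.4920e-04  5.4920e-04 -8.2381e-04
  E              4.85    0.002173       1.121
  solve Keq expr → x = -2.7460e-04; check Q = 1.2670e+04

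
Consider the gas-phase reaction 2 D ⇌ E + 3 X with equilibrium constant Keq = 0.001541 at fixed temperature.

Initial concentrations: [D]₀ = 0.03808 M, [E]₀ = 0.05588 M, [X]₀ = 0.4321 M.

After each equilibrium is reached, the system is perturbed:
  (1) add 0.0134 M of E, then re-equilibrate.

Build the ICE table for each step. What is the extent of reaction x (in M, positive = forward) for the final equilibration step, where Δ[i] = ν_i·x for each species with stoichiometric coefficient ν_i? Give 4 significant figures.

x = -0.01165 M

Q₀ = 3.109 vs Keq = 0.001541 ⇒ Q>K, reverse
Step 1:
                    D           E           X
  I           0.03808     0.05588      0.4321
  C            0.1084    -0.05419     -0.1626
  E            0.1465    0.001688      0.2695
  solve Keq expr → x = -0.05419; check Q = 0.001541
Then add 0.0134 M of E.
Step 2:
                    D           E           X
  I            0.1465     0.01509      0.2695
  C            0.0233    -0.01165    -0.03494
  E            0.1698     0.00344      0.2346
  solve Keq expr → x = -0.01165; check Q = 0.001541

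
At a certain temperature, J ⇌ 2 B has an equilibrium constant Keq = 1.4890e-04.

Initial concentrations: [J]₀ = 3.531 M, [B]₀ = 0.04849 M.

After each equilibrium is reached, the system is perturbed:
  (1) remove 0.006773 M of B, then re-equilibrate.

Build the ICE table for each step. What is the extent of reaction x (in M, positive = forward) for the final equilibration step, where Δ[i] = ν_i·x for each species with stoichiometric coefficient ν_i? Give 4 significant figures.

Q₀ = 6.6590e-04 vs Keq = 1.4890e-04 ⇒ Q>K, reverse
Step 1:
                  J         B
  init        3.531   0.04849
  Δ         0.01276  -0.02552
  eq          3.544   0.02297
  solve Keq expr → x = -0.01276; check Q = 1.4890e-04
Then remove 0.006773 M of B.
Step 2:
                  J         B
  init        3.544    0.0162
  Δ       -0.003381  0.006762
  eq           3.54   0.02296
  solve Keq expr → x = 0.003381; check Q = 1.4890e-04

x = 0.003381 M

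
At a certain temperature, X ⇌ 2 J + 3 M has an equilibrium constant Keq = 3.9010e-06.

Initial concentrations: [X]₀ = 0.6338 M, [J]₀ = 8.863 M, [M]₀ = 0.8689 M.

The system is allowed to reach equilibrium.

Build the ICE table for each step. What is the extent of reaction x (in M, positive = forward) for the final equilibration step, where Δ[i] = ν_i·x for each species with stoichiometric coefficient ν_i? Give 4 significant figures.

Q₀ = 81.31 vs Keq = 3.9010e-06 ⇒ Q>K, reverse
Step 1:
                   X          J          M
  init        0.6338      8.863     0.8689
  Δ           0.2884    -0.5768    -0.8652
  eq          0.9222      8.286   0.003742
  solve Keq expr → x = -0.2884; check Q = 3.9010e-06

x = -0.2884 M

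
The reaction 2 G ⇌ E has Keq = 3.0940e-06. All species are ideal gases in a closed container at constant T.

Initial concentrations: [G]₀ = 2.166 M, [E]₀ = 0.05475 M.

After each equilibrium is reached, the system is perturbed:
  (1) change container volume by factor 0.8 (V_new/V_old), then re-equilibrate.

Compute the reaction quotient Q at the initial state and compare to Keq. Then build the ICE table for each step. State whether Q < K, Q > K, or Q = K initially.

Q₀ = 0.01167; Q > K (proceeds reverse)

Q₀ = 0.01167 vs Keq = 3.0940e-06 ⇒ Q>K, reverse
Step 1:
                   G          E
  Initial      2.166    0.05475
  Change      0.1095   -0.05473
  Equil        2.275 1.6020e-05
  solve Keq expr → x = -0.05473; check Q = 3.0940e-06
Then change container volume by factor 0.8 (V_new/V_old).
Step 2:
                   G          E
  Initial      2.844 2.0025e-05
  Change  -1.0012e-05 5.0061e-06
  Equil        2.844 2.5031e-05
  solve Keq expr → x = 5.0061e-06; check Q = 3.0940e-06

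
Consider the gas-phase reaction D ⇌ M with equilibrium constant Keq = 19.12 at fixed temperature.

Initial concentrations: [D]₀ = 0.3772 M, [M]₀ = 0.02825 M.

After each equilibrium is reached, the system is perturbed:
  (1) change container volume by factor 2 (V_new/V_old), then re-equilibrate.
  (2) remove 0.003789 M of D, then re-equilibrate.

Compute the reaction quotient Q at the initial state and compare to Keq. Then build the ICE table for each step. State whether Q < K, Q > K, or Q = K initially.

Q₀ = 0.07489 vs Keq = 19.12 ⇒ Q<K, forward
Step 1:
                    D           M
  init         0.3772     0.02825
  Δ            -0.357       0.357
  eq          0.02015      0.3853
  solve Keq expr → x = 0.357; check Q = 19.12
Then change container volume by factor 2 (V_new/V_old).
Step 2:
                    D           M
  init        0.01008      0.1926
  Δ                 0           0
  eq          0.01008      0.1926
  solve Keq expr → x = 0; check Q = 19.12
Then remove 0.003789 M of D.
Step 3:
                    D           M
  init       0.006287      0.1926
  Δ          0.003601   -0.003601
  eq         0.009887       0.189
  solve Keq expr → x = -0.003601; check Q = 19.12

Q₀ = 0.07489; Q < K (proceeds forward)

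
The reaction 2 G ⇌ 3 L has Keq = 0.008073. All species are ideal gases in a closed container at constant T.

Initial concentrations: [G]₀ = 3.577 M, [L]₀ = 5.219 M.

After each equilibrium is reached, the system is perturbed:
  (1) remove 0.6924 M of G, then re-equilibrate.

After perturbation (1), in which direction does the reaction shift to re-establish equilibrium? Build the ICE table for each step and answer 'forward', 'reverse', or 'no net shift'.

Direction: reverse

Q₀ = 11.11 vs Keq = 0.008073 ⇒ Q>K, reverse
Step 1:
                  G         L
  init        3.577     5.219
  Δ           3.009    -4.514
  eq          6.586    0.7049
  solve Keq expr → x = -1.505; check Q = 0.008073
Then remove 0.6924 M of G.
Step 2:
                  G         L
  init        5.894    0.7049
  Δ         0.03196  -0.04794
  eq          5.926    0.6569
  solve Keq expr → x = -0.01598; check Q = 0.008073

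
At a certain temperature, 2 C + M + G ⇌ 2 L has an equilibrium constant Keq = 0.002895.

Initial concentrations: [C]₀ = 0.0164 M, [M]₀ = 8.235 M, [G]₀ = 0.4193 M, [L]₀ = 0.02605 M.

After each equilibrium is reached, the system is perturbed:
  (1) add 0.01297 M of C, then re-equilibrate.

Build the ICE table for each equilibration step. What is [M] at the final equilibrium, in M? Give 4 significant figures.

[M]_eq = 8.245 M

Q₀ = 0.7307 vs Keq = 0.002895 ⇒ Q>K, reverse
Step 1:
                  C         M         G         L
  Initial    0.0164     8.235    0.4193   0.02605
  Change    0.02214   0.01107   0.01107  -0.02214
  Equil     0.03854     8.246    0.4304  0.003907
  solve Keq expr → x = -0.01107; check Q = 0.002895
Then add 0.01297 M of C.
Step 2:
                  C         M         G         L
  Initial   0.05151     8.246    0.4304  0.003907
  Change   -0.00119 -5.9514e-04 -5.9514e-04   0.00119
  Equil     0.05032     8.245    0.4298  0.005097
  solve Keq expr → x = 5.9514e-04; check Q = 0.002895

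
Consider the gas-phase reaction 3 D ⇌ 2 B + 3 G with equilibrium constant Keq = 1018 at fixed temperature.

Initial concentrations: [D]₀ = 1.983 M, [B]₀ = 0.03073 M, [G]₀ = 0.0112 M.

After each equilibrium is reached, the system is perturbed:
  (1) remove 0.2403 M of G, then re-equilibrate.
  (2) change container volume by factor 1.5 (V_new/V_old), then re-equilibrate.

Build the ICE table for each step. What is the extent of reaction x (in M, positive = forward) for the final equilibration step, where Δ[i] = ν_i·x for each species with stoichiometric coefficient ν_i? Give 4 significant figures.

Q₀ = 1.7014e-10 vs Keq = 1018 ⇒ Q<K, forward
Step 1:
                   D          B          G
  init         1.983    0.03073     0.0112
  Δ            -1.78      1.187       1.78
  eq           0.203      1.217      1.791
  solve Keq expr → x = 0.5933; check Q = 1018
Then remove 0.2403 M of G.
Step 2:
                   D          B          G
  init         0.203      1.217      1.551
  Δ         -0.02311    0.01541    0.02311
  eq          0.1799      1.233      1.574
  solve Keq expr → x = 0.007704; check Q = 1018
Then change container volume by factor 1.5 (V_new/V_old).
Step 3:
                   D          B          G
  init        0.1199     0.8219      1.049
  Δ         -0.02497    0.01665    0.02497
  eq         0.09496     0.8385      1.074
  solve Keq expr → x = 0.008323; check Q = 1018

x = 0.008323 M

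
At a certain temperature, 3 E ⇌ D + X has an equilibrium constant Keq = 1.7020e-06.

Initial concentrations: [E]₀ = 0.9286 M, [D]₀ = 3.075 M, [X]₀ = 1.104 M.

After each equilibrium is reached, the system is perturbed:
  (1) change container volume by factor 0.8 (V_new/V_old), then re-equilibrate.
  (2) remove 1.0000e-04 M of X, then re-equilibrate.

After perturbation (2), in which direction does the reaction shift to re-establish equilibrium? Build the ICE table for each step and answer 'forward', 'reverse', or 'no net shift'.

Direction: forward

Q₀ = 4.24 vs Keq = 1.7020e-06 ⇒ Q>K, reverse
Step 1:
                    E           D           X
  I            0.9286       3.075       1.104
  C             3.312      -1.104      -1.104
  E              4.24       1.971  6.5838e-05
  solve Keq expr → x = -1.104; check Q = 1.7020e-06
Then change container volume by factor 0.8 (V_new/V_old).
Step 2:
                    E           D           X
  I             5.301       2.464  8.2298e-05
  C       -6.1710e-05  2.0570e-05  2.0570e-05
  E               5.3       2.464  1.0287e-04
  solve Keq expr → x = 2.0570e-05; check Q = 1.7020e-06
Then remove 1.0000e-04 M of X.
Step 3:
                    E           D           X
  I               5.3       2.464  2.8681e-06
  C       -2.9994e-04  9.9978e-05  9.9978e-05
  E               5.3       2.464  1.0285e-04
  solve Keq expr → x = 9.9978e-05; check Q = 1.7020e-06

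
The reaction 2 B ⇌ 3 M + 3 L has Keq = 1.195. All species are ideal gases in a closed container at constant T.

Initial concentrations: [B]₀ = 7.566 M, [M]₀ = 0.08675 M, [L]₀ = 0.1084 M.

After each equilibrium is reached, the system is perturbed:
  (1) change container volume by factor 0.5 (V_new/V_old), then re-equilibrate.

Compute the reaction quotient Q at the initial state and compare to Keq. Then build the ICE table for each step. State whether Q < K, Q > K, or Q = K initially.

Q₀ = 1.4527e-08; Q < K (proceeds forward)

Q₀ = 1.4527e-08 vs Keq = 1.195 ⇒ Q<K, forward
Step 1:
                    B           M           L
  I             7.566     0.08675      0.1084
  C            -1.207       1.811       1.811
  E             6.359       1.898       1.919
  solve Keq expr → x = 0.6036; check Q = 1.195
Then change container volume by factor 0.5 (V_new/V_old).
Step 2:
                    B           M           L
  I             12.72       3.795       3.839
  C            0.9045      -1.357      -1.357
  E             13.62       2.439       2.482
  solve Keq expr → x = -0.4522; check Q = 1.195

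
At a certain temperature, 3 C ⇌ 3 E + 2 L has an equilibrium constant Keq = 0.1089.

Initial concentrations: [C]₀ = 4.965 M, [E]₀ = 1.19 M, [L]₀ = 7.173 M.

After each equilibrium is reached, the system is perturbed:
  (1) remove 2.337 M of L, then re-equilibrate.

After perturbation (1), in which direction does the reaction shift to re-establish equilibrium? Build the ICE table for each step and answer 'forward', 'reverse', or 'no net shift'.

Q₀ = 0.7084 vs Keq = 0.1089 ⇒ Q>K, reverse
Step 1:
                  C         E         L
  Initial     4.965      1.19     7.173
  Change     0.4709   -0.4709    -0.314
  Equil       5.436    0.7191     6.859
  solve Keq expr → x = -0.157; check Q = 0.1089
Then remove 2.337 M of L.
Step 2:
                  C         E         L
  Initial     5.436    0.7191     4.522
  Change    -0.1823    0.1823    0.1215
  Equil       5.254    0.9014     4.644
  solve Keq expr → x = 0.06076; check Q = 0.1089

Direction: forward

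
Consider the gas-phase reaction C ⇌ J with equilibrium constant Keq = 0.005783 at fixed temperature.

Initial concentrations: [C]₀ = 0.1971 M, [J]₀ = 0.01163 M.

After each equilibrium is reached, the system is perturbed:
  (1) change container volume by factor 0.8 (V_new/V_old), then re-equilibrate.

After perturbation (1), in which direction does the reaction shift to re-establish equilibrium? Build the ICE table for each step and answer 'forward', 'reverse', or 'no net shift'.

Direction: no net shift

Q₀ = 0.05901 vs Keq = 0.005783 ⇒ Q>K, reverse
Step 1:
                  C         J
  init       0.1971   0.01163
  Δ         0.01043  -0.01043
  eq         0.2075    0.0012
  solve Keq expr → x = -0.01043; check Q = 0.005783
Then change container volume by factor 0.8 (V_new/V_old).
Step 2:
                  C         J
  init       0.2594    0.0015
  Δ               0         0
  eq         0.2594    0.0015
  solve Keq expr → x = 0; check Q = 0.005783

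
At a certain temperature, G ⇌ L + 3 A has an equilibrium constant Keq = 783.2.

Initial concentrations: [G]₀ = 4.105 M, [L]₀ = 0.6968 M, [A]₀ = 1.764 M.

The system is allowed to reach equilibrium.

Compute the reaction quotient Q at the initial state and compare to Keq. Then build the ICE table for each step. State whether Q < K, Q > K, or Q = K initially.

Q₀ = 0.9317 vs Keq = 783.2 ⇒ Q<K, forward
Step 1:
                    G           L           A
  init          4.105      0.6968       1.764
  Δ            -2.135       2.135       6.404
  eq             1.97       2.832       8.168
  solve Keq expr → x = 2.135; check Q = 783.2

Q₀ = 0.9317; Q < K (proceeds forward)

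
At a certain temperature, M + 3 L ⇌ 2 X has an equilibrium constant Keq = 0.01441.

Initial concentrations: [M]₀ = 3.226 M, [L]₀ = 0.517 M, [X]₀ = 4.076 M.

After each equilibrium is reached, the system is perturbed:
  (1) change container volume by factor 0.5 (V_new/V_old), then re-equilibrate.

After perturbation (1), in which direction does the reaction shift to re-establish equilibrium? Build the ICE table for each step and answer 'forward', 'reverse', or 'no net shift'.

Q₀ = 37.27 vs Keq = 0.01441 ⇒ Q>K, reverse
Step 1:
                   M          L          X
  init         3.226      0.517      4.076
  Δ            1.103       3.31     -2.206
  eq           4.329      3.827       1.87
  solve Keq expr → x = -1.103; check Q = 0.01441
Then change container volume by factor 0.5 (V_new/V_old).
Step 2:
                   M          L          X
  init         8.658      7.653      3.739
  Δ          -0.5811     -1.743      1.162
  eq           8.077       5.91      4.901
  solve Keq expr → x = 0.5811; check Q = 0.01441

Direction: forward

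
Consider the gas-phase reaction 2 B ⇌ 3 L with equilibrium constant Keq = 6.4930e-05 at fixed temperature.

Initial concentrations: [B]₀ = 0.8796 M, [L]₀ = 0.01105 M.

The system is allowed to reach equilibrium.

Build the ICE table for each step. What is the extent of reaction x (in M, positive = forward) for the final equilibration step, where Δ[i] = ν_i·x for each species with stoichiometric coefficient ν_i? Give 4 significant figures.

Q₀ = 1.7439e-06 vs Keq = 6.4930e-05 ⇒ Q<K, forward
Step 1:
                   B          L
  Initial     0.8796    0.01105
  Change    -0.01692    0.02537
  Equil       0.8627    0.03642
  solve Keq expr → x = 0.008458; check Q = 6.4930e-05

x = 0.008458 M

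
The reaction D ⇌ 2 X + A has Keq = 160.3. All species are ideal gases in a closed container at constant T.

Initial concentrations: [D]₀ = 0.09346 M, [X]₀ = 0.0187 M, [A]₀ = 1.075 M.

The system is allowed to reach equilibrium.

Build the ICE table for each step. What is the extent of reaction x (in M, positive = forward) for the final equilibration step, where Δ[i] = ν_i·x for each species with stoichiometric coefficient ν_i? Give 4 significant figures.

Q₀ = 0.004022 vs Keq = 160.3 ⇒ Q<K, forward
Step 1:
                  D         X         A
  I         0.09346    0.0187     1.075
  C        -0.09315    0.1863   0.09315
  E       3.0627e-04     0.205     1.168
  solve Keq expr → x = 0.09315; check Q = 160.3

x = 0.09315 M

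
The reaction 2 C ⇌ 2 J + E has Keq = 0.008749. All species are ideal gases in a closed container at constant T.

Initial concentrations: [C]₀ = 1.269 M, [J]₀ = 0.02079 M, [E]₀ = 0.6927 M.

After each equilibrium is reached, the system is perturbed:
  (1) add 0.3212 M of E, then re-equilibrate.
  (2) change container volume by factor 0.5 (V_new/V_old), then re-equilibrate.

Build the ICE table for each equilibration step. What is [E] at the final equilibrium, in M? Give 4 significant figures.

Q₀ = 1.8592e-04 vs Keq = 0.008749 ⇒ Q<K, forward
Step 1:
                    C           J           E
  init          1.269     0.02079      0.6927
  Δ           -0.1053      0.1053     0.05264
  eq            1.164      0.1261      0.7453
  solve Keq expr → x = 0.05264; check Q = 0.008749
Then add 0.3212 M of E.
Step 2:
                    C           J           E
  init          1.164      0.1261       1.067
  Δ           0.01853    -0.01853   -0.009267
  eq            1.182      0.1075       1.057
  solve Keq expr → x = -0.009267; check Q = 0.008749
Then change container volume by factor 0.5 (V_new/V_old).
Step 3:
                    C           J           E
  init          2.364      0.2151       2.115
  Δ           0.05817    -0.05817    -0.02909
  eq            2.423      0.1569       2.085
  solve Keq expr → x = -0.02909; check Q = 0.008749

[E]_eq = 2.085 M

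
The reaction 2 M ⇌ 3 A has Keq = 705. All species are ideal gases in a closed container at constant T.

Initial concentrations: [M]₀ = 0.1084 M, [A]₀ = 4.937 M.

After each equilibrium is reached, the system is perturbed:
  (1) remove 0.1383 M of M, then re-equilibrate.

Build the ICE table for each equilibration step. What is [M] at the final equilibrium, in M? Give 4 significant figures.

[M]_eq = 0.3447 M

Q₀ = 1.0241e+04 vs Keq = 705 ⇒ Q>K, reverse
Step 1:
                  M         A
  I          0.1084     4.937
  C          0.2573   -0.3859
  E          0.3657     4.551
  solve Keq expr → x = -0.1286; check Q = 705
Then remove 0.1383 M of M.
Step 2:
                  M         A
  I          0.2274     4.551
  C          0.1173    -0.176
  E          0.3447     4.375
  solve Keq expr → x = -0.05865; check Q = 705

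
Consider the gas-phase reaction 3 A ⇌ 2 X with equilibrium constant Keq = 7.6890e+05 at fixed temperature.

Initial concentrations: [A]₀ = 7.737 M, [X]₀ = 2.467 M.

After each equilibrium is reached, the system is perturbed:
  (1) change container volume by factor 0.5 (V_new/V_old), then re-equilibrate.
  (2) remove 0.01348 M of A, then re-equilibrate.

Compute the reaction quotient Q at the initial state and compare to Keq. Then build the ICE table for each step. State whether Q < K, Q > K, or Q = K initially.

Q₀ = 0.01314 vs Keq = 7.6890e+05 ⇒ Q<K, forward
Step 1:
                  A         X
  Initial     7.737     2.467
  Change     -7.695      5.13
  Equil     0.04218     7.597
  solve Keq expr → x = 2.565; check Q = 7.6890e+05
Then change container volume by factor 0.5 (V_new/V_old).
Step 2:
                  A         X
  Initial   0.08437     15.19
  Change   -0.01737   0.01158
  Equil     0.06699     15.21
  solve Keq expr → x = 0.00579; check Q = 7.6890e+05
Then remove 0.01348 M of A.
Step 3:
                  A         X
  Initial   0.05351     15.21
  Change    0.01345 -0.008969
  Equil     0.06697      15.2
  solve Keq expr → x = -0.004485; check Q = 7.6890e+05

Q₀ = 0.01314; Q < K (proceeds forward)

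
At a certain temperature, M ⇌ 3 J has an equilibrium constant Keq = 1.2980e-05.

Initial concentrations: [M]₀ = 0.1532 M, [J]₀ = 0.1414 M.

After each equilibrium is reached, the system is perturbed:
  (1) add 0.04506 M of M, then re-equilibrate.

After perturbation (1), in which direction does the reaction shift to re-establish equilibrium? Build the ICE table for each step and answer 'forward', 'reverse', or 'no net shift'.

Direction: forward

Q₀ = 0.01845 vs Keq = 1.2980e-05 ⇒ Q>K, reverse
Step 1:
                    M           J
  init         0.1532      0.1414
  Δ           0.04258     -0.1278
  eq           0.1958     0.01365
  solve Keq expr → x = -0.04258; check Q = 1.2980e-05
Then add 0.04506 M of M.
Step 2:
                    M           J
  init         0.2408     0.01365
  Δ       -3.2299e-04  9.6897e-04
  eq           0.2405     0.01462
  solve Keq expr → x = 3.2299e-04; check Q = 1.2980e-05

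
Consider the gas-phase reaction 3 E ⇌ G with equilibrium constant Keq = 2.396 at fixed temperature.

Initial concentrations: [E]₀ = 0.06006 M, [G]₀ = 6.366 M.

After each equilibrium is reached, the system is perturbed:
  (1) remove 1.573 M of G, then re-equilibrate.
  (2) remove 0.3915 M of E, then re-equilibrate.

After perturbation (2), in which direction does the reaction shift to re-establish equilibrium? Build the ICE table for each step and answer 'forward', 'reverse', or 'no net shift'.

Q₀ = 2.9384e+04 vs Keq = 2.396 ⇒ Q>K, reverse
Step 1:
                   E          G
  Initial    0.06006      6.366
  Change       1.293     -0.431
  Equil        1.353      5.935
  solve Keq expr → x = -0.431; check Q = 2.396
Then remove 1.573 M of G.
Step 2:
                   E          G
  Initial      1.353      4.362
  Change      -0.128    0.04267
  Equil        1.225      4.405
  solve Keq expr → x = 0.04267; check Q = 2.396
Then remove 0.3915 M of E.
Step 3:
                   E          G
  Initial     0.8335      4.405
  Change      0.3797    -0.1266
  Equil        1.213      4.278
  solve Keq expr → x = -0.1266; check Q = 2.396

Direction: reverse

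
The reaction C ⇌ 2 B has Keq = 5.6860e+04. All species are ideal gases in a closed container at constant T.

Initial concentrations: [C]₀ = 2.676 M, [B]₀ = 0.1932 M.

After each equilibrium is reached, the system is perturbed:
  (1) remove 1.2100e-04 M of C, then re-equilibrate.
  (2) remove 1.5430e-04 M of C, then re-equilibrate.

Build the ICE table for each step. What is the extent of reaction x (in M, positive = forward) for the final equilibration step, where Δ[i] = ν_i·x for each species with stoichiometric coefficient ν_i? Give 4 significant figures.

x = -1.5424e-04 M

Q₀ = 0.01395 vs Keq = 5.6860e+04 ⇒ Q<K, forward
Step 1:
                    C           B
  init          2.676      0.1932
  Δ            -2.675       5.351
  eq       5.4058e-04       5.544
  solve Keq expr → x = 2.675; check Q = 5.6860e+04
Then remove 1.2100e-04 M of C.
Step 2:
                    C           B
  init     4.1958e-04       5.544
  Δ        1.2095e-04 -2.4191e-04
  eq       5.4053e-04       5.544
  solve Keq expr → x = -1.2095e-04; check Q = 5.6860e+04
Then remove 1.5430e-04 M of C.
Step 3:
                    C           B
  init     3.8623e-04       5.544
  Δ        1.5424e-04 -3.0848e-04
  eq       5.4047e-04       5.544
  solve Keq expr → x = -1.5424e-04; check Q = 5.6860e+04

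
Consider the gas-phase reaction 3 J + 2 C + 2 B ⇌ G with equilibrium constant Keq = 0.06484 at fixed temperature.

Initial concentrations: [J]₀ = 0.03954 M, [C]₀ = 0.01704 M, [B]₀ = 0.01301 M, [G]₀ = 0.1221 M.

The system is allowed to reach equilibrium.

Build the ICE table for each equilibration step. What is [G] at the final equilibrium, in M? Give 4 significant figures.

[G]_eq = 1.9548e-05 M

Q₀ = 4.0189e+10 vs Keq = 0.06484 ⇒ Q>K, reverse
Step 1:
                    J           C           B           G
  init        0.03954     0.01704     0.01301      0.1221
  Δ            0.3662      0.2442      0.2442     -0.1221
  eq           0.4058      0.2612      0.2572  1.9548e-05
  solve Keq expr → x = -0.1221; check Q = 0.06484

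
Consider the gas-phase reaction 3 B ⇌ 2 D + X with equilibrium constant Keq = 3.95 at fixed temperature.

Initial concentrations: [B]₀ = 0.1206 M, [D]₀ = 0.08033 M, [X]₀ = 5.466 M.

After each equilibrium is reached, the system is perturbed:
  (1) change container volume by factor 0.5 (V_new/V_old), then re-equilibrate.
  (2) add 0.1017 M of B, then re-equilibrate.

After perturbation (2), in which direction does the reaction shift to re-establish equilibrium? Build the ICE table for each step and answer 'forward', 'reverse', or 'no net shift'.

Direction: forward

Q₀ = 20.11 vs Keq = 3.95 ⇒ Q>K, reverse
Step 1:
                  B         D         X
  I          0.1206   0.08033     5.466
  C         0.03905  -0.02604  -0.01302
  E          0.1597   0.05429     5.453
  solve Keq expr → x = -0.01302; check Q = 3.95
Then change container volume by factor 0.5 (V_new/V_old).
Step 2:
                  B         D         X
  I          0.3193    0.1086     10.91
  C               0         0         0
  E          0.3193    0.1086     10.91
  solve Keq expr → x = 0; check Q = 3.95
Then add 0.1017 M of B.
Step 3:
                  B         D         X
  I           0.421    0.1086     10.91
  C        -0.04506   0.03004   0.01502
  E          0.3759    0.1386     10.92
  solve Keq expr → x = 0.01502; check Q = 3.95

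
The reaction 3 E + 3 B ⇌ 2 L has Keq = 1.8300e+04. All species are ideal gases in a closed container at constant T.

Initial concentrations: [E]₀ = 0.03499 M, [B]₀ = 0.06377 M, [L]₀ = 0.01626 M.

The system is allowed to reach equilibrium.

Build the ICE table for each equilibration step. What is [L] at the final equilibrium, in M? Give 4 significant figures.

[L]_eq = 0.01545 M

Q₀ = 2.3799e+04 vs Keq = 1.8300e+04 ⇒ Q>K, reverse
Step 1:
                    E           B           L
  init        0.03499     0.06377     0.01626
  Δ          0.001222    0.001222 -8.1471e-04
  eq          0.03621     0.06499     0.01545
  solve Keq expr → x = -4.0736e-04; check Q = 1.8300e+04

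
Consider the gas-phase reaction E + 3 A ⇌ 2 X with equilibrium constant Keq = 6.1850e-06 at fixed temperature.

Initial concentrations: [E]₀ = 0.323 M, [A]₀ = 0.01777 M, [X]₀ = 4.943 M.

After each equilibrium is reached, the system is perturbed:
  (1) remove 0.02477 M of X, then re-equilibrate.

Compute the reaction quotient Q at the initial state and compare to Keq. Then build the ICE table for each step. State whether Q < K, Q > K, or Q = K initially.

Q₀ = 1.3481e+07; Q > K (proceeds reverse)

Q₀ = 1.3481e+07 vs Keq = 6.1850e-06 ⇒ Q>K, reverse
Step 1:
                    E           A           X
  init          0.323     0.01777       4.943
  Δ             2.431       7.292      -4.861
  eq            2.754        7.31     0.08156
  solve Keq expr → x = -2.431; check Q = 6.1850e-06
Then remove 0.02477 M of X.
Step 2:
                    E           A           X
  init          2.754        7.31     0.05679
  Δ            -0.012    -0.03599     0.02399
  eq            2.742       7.274     0.08079
  solve Keq expr → x = 0.012; check Q = 6.1850e-06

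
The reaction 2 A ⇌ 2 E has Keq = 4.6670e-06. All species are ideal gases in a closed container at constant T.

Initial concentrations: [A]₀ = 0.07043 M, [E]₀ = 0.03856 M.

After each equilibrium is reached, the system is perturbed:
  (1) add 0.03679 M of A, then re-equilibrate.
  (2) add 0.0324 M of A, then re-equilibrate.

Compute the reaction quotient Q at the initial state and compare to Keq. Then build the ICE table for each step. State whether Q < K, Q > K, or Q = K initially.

Q₀ = 0.2997; Q > K (proceeds reverse)

Q₀ = 0.2997 vs Keq = 4.6670e-06 ⇒ Q>K, reverse
Step 1:
                  A         E
  init      0.07043   0.03856
  Δ         0.03833  -0.03833
  eq         0.1088 2.3495e-04
  solve Keq expr → x = -0.01916; check Q = 4.6670e-06
Then add 0.03679 M of A.
Step 2:
                  A         E
  init       0.1455 2.3495e-04
  Δ       -7.9307e-05 7.9307e-05
  eq         0.1455 3.1425e-04
  solve Keq expr → x = 3.9653e-05; check Q = 4.6670e-06
Then add 0.0324 M of A.
Step 3:
                  A         E
  init       0.1779 3.1425e-04
  Δ       -6.9844e-05 6.9844e-05
  eq         0.1778 3.8410e-04
  solve Keq expr → x = 3.4922e-05; check Q = 4.6670e-06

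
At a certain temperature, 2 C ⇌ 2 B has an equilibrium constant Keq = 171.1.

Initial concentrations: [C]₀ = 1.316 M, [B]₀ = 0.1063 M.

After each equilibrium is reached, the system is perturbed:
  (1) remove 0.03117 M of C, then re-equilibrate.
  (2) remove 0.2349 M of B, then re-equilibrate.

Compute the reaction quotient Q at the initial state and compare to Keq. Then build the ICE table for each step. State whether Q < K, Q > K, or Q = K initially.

Q₀ = 0.006525; Q < K (proceeds forward)

Q₀ = 0.006525 vs Keq = 171.1 ⇒ Q<K, forward
Step 1:
                  C         B
  init        1.316    0.1063
  Δ          -1.215     1.215
  eq          0.101     1.321
  solve Keq expr → x = 0.6075; check Q = 171.1
Then remove 0.03117 M of C.
Step 2:
                  C         B
  init      0.06984     1.321
  Δ         0.02896  -0.02896
  eq         0.0988     1.292
  solve Keq expr → x = -0.01448; check Q = 171.1
Then remove 0.2349 M of B.
Step 3:
                  C         B
  init       0.0988     1.057
  Δ        -0.01668   0.01668
  eq        0.08212     1.074
  solve Keq expr → x = 0.008341; check Q = 171.1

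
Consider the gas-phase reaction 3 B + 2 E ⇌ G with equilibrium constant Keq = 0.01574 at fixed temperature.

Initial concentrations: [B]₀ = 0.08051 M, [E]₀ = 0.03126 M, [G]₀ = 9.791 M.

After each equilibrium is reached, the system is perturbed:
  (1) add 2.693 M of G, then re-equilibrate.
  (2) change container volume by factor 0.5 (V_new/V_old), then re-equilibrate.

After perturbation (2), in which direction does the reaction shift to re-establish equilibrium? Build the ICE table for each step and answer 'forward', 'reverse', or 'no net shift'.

Direction: forward

Q₀ = 1.9200e+07 vs Keq = 0.01574 ⇒ Q>K, reverse
Step 1:
                   B          E          G
  I          0.08051    0.03126      9.791
  C            4.066      2.711     -1.355
  E            4.146      2.742      8.436
  solve Keq expr → x = -1.355; check Q = 0.01574
Then add 2.693 M of G.
Step 2:
                   B          E          G
  I            4.146      2.742      11.13
  C           0.2295      0.153   -0.07648
  E            4.376      2.895      11.05
  solve Keq expr → x = -0.07648; check Q = 0.01574
Then change container volume by factor 0.5 (V_new/V_old).
Step 3:
                   B          E          G
  I            8.752       5.79       22.1
  C            -3.66      -2.44       1.22
  E            5.092       3.35      23.32
  solve Keq expr → x = 1.22; check Q = 0.01574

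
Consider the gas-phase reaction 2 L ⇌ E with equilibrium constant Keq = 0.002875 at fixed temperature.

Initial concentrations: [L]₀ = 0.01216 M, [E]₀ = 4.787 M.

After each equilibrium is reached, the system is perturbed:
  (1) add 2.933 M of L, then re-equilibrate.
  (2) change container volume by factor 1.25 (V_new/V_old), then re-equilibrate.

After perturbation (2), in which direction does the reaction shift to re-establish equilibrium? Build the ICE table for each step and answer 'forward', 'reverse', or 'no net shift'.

Direction: reverse

Q₀ = 3.2374e+04 vs Keq = 0.002875 ⇒ Q>K, reverse
Step 1:
                   L          E
  I          0.01216      4.787
  C            9.097     -4.548
  E            9.109     0.2386
  solve Keq expr → x = -4.548; check Q = 0.002875
Then add 2.933 M of L.
Step 2:
                   L          E
  I            12.04     0.2386
  C          -0.3138     0.1569
  E            11.73     0.3955
  solve Keq expr → x = 0.1569; check Q = 0.002875
Then change container volume by factor 1.25 (V_new/V_old).
Step 3:
                   L          E
  I            9.383     0.3164
  C           0.1142   -0.05708
  E            9.497     0.2593
  solve Keq expr → x = -0.05708; check Q = 0.002875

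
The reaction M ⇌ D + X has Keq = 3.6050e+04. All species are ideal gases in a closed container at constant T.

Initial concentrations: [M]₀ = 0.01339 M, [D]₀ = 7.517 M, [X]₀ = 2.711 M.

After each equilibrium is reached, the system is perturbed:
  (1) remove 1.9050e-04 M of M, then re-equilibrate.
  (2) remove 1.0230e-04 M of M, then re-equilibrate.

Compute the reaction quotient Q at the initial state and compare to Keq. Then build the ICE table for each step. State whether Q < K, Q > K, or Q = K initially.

Q₀ = 1522 vs Keq = 3.6050e+04 ⇒ Q<K, forward
Step 1:
                    M           D           X
  init        0.01339       7.517       2.711
  Δ          -0.01282     0.01282     0.01282
  eq       5.6893e-04        7.53       2.724
  solve Keq expr → x = 0.01282; check Q = 3.6050e+04
Then remove 1.9050e-04 M of M.
Step 2:
                    M           D           X
  init     3.7843e-04        7.53       2.724
  Δ        1.9045e-04 -1.9045e-04 -1.9045e-04
  eq       5.6887e-04        7.53       2.724
  solve Keq expr → x = -1.9045e-04; check Q = 3.6050e+04
Then remove 1.0230e-04 M of M.
Step 3:
                    M           D           X
  init     4.6657e-04        7.53       2.724
  Δ        1.0227e-04 -1.0227e-04 -1.0227e-04
  eq       5.6885e-04        7.53       2.724
  solve Keq expr → x = -1.0227e-04; check Q = 3.6050e+04

Q₀ = 1522; Q < K (proceeds forward)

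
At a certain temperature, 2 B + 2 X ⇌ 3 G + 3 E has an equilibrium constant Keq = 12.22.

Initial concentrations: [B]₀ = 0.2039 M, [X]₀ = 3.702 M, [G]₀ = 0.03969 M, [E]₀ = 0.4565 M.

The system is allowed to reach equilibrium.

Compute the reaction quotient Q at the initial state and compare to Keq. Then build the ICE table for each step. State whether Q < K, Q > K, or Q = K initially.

Q₀ = 1.0439e-05; Q < K (proceeds forward)

Q₀ = 1.0439e-05 vs Keq = 12.22 ⇒ Q<K, forward
Step 1:
                   B          X          G          E
  Initial     0.2039      3.702    0.03969     0.4565
  Change     -0.1939    -0.1939     0.2908     0.2908
  Equil      0.01001      3.508     0.3305     0.7473
  solve Keq expr → x = 0.09694; check Q = 12.22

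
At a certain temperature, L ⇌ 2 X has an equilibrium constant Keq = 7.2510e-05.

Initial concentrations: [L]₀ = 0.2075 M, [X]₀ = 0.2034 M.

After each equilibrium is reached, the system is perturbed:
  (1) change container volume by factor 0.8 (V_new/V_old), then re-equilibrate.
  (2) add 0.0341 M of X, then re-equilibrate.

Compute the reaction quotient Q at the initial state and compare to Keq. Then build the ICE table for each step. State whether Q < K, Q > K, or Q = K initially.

Q₀ = 0.1994 vs Keq = 7.2510e-05 ⇒ Q>K, reverse
Step 1:
                  L         X
  init       0.2075    0.2034
  Δ         0.09934   -0.1987
  eq         0.3068  0.004717
  solve Keq expr → x = -0.09934; check Q = 7.2510e-05
Then change container volume by factor 0.8 (V_new/V_old).
Step 2:
                  L         X
  init       0.3836  0.005896
  Δ       3.1017e-04 -6.2034e-04
  eq         0.3839  0.005276
  solve Keq expr → x = -3.1017e-04; check Q = 7.2510e-05
Then add 0.0341 M of X.
Step 3:
                  L         X
  init       0.3839   0.03938
  Δ         0.01699  -0.03398
  eq         0.4009  0.005391
  solve Keq expr → x = -0.01699; check Q = 7.2510e-05

Q₀ = 0.1994; Q > K (proceeds reverse)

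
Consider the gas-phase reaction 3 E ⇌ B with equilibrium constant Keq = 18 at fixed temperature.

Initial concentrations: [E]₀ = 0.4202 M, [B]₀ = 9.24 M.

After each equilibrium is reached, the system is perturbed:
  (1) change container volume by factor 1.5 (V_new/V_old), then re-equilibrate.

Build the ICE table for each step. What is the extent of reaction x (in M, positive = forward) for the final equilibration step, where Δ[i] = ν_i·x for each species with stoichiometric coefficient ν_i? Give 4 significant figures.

Q₀ = 124.5 vs Keq = 18 ⇒ Q>K, reverse
Step 1:
                   E          B
  Initial     0.4202       9.24
  Change      0.3768    -0.1256
  Equil        0.797      9.114
  solve Keq expr → x = -0.1256; check Q = 18
Then change container volume by factor 1.5 (V_new/V_old).
Step 2:
                   E          B
  Initial     0.5314      6.076
  Change      0.1628   -0.05428
  Equil       0.6942      6.022
  solve Keq expr → x = -0.05428; check Q = 18

x = -0.05428 M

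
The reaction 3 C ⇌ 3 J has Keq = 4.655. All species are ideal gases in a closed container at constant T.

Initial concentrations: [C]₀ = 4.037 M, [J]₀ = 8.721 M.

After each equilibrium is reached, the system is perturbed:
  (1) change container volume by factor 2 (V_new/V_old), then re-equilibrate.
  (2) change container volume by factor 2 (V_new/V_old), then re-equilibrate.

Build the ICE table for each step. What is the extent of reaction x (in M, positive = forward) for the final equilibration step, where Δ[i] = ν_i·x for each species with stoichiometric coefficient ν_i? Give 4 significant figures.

x = 0 M

Q₀ = 10.08 vs Keq = 4.655 ⇒ Q>K, reverse
Step 1:
                   C          J
  Initial      4.037      8.721
  Change      0.7418    -0.7418
  Equil        4.779      7.979
  solve Keq expr → x = -0.2473; check Q = 4.655
Then change container volume by factor 2 (V_new/V_old).
Step 2:
                   C          J
  Initial      2.389       3.99
  Change           0          0
  Equil        2.389       3.99
  solve Keq expr → x = 0; check Q = 4.655
Then change container volume by factor 2 (V_new/V_old).
Step 3:
                   C          J
  Initial      1.195      1.995
  Change           0          0
  Equil        1.195      1.995
  solve Keq expr → x = 0; check Q = 4.655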